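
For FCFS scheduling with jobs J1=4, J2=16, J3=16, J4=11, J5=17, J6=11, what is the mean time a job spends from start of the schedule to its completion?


Completion times:
  J1: completes at 4
  J2: completes at 20
  J3: completes at 36
  J4: completes at 47
  J5: completes at 64
  J6: completes at 75
Sum = 246
Average = 246/6
= 41.00


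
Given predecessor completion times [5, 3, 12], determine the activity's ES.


ES = max of all predecessor completion times
Predecessors: [5, 3, 12]
ES = max(5, 3, 12)
= 12


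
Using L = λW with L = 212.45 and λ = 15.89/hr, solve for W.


Little's law: L = λW → W = L / λ
= 212.45 / 15.89
= 13.37 hours


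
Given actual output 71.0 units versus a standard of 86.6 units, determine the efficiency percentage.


Efficiency = (actual / standard) × 100
= (71.0 / 86.6) × 100
= 82.0%


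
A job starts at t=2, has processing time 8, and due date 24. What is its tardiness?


Completion = start + processing = 2 + 8 = 10
Tardiness = max(0, C - d) = max(0, 10 - 24)
= max(0, -14)
= 0


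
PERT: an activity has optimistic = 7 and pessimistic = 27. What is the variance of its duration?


σ² = ((p - o) / 6)² = (p - o)² / 36
= (27 - 7)² / 36
= 20² / 36
= 400 / 36
= 11.1111


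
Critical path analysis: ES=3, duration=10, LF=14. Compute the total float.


EF = ES + duration = 3 + 10 = 13
LS = LF - duration = 14 - 10 = 4
Total Float = LF - EF = 14 - 13
(or LS - ES = 4 - 3)
= 1


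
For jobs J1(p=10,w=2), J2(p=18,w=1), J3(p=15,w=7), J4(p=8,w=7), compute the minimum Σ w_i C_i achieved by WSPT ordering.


WSPT order (by p/w): J4 → J3 → J1 → J2
  J4: C=8, w·C=7×8=56
  J3: C=23, w·C=7×23=161
  J1: C=33, w·C=2×33=66
  J2: C=51, w·C=1×51=51
Σ w·C = 334
= 334


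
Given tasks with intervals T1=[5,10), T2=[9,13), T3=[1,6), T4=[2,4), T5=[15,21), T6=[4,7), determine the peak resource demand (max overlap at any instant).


Check each time point for overlaps:
  t=5: 3 tasks active (T1, T3, T6)
Max concurrent = 3


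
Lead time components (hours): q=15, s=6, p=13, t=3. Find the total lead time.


Lead time = queue + setup + processing + transit
= 15 + 6 + 13 + 3
= 37 hours


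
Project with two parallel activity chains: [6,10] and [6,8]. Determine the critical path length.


Path A: 6 + 10 = 16
Path B: 6 + 8 = 14
Critical path = longest = max(16, 14)
= 16 (Path A)


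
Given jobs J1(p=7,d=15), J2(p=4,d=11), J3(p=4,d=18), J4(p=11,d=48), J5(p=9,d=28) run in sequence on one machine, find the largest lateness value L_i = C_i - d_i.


Lateness per job (L = C - d):
  J1: C=7, d=15, L=-8
  J2: C=11, d=11, L=0
  J3: C=15, d=18, L=-3
  J4: C=26, d=48, L=-22
  J5: C=35, d=28, L=7
Lmax = max(-8, 0, -3, -22, 7)
= 7


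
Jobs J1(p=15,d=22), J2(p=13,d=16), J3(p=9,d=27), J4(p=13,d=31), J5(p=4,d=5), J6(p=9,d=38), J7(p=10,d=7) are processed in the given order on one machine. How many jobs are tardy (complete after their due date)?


Completion vs due date:
  J1: C=15, d=22 → on time
  J2: C=28, d=16 → TARDY
  J3: C=37, d=27 → TARDY
  J4: C=50, d=31 → TARDY
  J5: C=54, d=5 → TARDY
  J6: C=63, d=38 → TARDY
  J7: C=73, d=7 → TARDY
Tardy jobs: J2, J3, J4, J5, J6, J7
Count = 6


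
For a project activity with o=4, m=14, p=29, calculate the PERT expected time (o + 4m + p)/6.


te = (o + 4m + p) / 6
= (4 + 4×14 + 29) / 6
= (4 + 56 + 29) / 6
= 89 / 6
= 14.83


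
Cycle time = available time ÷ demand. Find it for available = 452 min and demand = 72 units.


Cycle time = available time / demand
= 452 / 72
= 6.28 min/unit


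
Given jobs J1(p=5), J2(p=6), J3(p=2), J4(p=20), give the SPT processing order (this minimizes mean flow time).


SPT: sort by shortest processing time
  J3: p=2
  J1: p=5
  J2: p=6
  J4: p=20
Order: J3 → J1 → J2 → J4


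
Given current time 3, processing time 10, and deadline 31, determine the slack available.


Slack = due - current_time - processing
= 31 - 3 - 10
= 18


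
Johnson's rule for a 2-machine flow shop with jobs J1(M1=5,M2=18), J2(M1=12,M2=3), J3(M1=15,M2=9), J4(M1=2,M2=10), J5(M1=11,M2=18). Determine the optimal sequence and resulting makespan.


Johnson's rule:
Group 1 (M1≤M2, sort by M1): ['J4', 'J1', 'J5']
Group 2 (M1>M2, sort desc M2): ['J3', 'J2']
Sequence: J4 → J1 → J5 → J3 → J2
Makespan calculation:
  J4: M1 done=2, M2 done=12
  J1: M1 done=7, M2 done=30
  J5: M1 done=18, M2 done=48
  J3: M1 done=33, M2 done=57
  J2: M1 done=45, M2 done=60
= Sequence: J4 → J1 → J5 → J3 → J2, Makespan: 60


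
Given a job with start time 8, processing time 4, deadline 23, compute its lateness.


Completion = 8 + 4 = 12
Lateness = C - d = 12 - 23
= -11


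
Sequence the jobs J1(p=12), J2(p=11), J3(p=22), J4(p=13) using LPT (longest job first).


LPT: sort by longest processing time first
  J3: p=22
  J4: p=13
  J1: p=12
  J2: p=11
Order: J3 → J4 → J1 → J2


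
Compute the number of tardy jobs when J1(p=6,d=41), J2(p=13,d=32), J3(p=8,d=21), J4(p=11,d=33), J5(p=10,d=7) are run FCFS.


Completion vs due date:
  J1: C=6, d=41 → on time
  J2: C=19, d=32 → on time
  J3: C=27, d=21 → TARDY
  J4: C=38, d=33 → TARDY
  J5: C=48, d=7 → TARDY
Tardy jobs: J3, J4, J5
Count = 3


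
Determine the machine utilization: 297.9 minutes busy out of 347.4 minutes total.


Utilization = busy / total × 100
= 297.9 / 347.4 × 100
= 85.8%


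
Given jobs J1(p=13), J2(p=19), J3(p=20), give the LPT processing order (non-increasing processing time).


LPT: sort by longest processing time first
  J3: p=20
  J2: p=19
  J1: p=13
Order: J3 → J2 → J1


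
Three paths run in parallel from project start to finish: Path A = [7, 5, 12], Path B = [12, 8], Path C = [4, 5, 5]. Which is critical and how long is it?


Path A: 7 + 5 + 12 = 24
Path B: 12 + 8 = 20
Path C: 4 + 5 + 5 = 14
Critical path = longest = max(24, 20, 14)
= 24 (Path A)


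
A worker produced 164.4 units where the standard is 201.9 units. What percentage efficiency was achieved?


Efficiency = (actual / standard) × 100
= (164.4 / 201.9) × 100
= 81.4%


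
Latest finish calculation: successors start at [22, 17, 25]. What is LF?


LF = min of all successor start times
Successors start at: [22, 17, 25]
LF = min(22, 17, 25)
= 17


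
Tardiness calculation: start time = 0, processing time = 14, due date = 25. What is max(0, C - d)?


Completion = start + processing = 0 + 14 = 14
Tardiness = max(0, C - d) = max(0, 14 - 25)
= max(0, -11)
= 0


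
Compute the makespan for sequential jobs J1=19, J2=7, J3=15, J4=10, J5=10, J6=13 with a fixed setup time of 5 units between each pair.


Makespan = Σ processing + (n-1) × setup
= (19 + 7 + 15 + 10 + 10 + 13) + (6-1)×5
= 74 + 25
= 99 time units


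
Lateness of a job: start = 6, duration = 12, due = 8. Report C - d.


Completion = 6 + 12 = 18
Lateness = C - d = 18 - 8
= 10


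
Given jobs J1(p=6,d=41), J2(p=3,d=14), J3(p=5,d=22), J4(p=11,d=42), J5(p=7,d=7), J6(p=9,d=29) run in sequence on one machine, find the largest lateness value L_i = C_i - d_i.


Lateness per job (L = C - d):
  J1: C=6, d=41, L=-35
  J2: C=9, d=14, L=-5
  J3: C=14, d=22, L=-8
  J4: C=25, d=42, L=-17
  J5: C=32, d=7, L=25
  J6: C=41, d=29, L=12
Lmax = max(-35, -5, -8, -17, 25, 12)
= 25


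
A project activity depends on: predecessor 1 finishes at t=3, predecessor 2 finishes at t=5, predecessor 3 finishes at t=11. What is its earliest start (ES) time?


ES = max of all predecessor completion times
Predecessors: [3, 5, 11]
ES = max(3, 5, 11)
= 11


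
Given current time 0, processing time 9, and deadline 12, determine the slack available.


Slack = due - current_time - processing
= 12 - 0 - 9
= 3


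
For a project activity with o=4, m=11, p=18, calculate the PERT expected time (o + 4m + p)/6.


te = (o + 4m + p) / 6
= (4 + 4×11 + 18) / 6
= (4 + 44 + 18) / 6
= 66 / 6
= 11.00


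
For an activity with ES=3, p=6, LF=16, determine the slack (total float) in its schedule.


EF = ES + duration = 3 + 6 = 9
LS = LF - duration = 16 - 6 = 10
Total Float = LF - EF = 16 - 9
(or LS - ES = 10 - 3)
= 7


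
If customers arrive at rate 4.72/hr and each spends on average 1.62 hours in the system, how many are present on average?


Little's law: L = λ × W
= 4.72 × 1.62
= 7.65


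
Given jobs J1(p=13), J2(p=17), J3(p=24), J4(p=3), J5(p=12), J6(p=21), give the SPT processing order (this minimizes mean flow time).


SPT: sort by shortest processing time
  J4: p=3
  J5: p=12
  J1: p=13
  J2: p=17
  J6: p=21
  J3: p=24
Order: J4 → J5 → J1 → J2 → J6 → J3


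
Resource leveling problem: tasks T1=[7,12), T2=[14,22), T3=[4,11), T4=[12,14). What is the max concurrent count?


Check each time point for overlaps:
  t=7: 2 tasks active (T1, T3)
Max concurrent = 2


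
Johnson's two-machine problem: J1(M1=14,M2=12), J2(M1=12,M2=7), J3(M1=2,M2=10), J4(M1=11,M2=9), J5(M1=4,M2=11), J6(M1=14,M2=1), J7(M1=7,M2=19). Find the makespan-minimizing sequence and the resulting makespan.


Johnson's rule:
Group 1 (M1≤M2, sort by M1): ['J3', 'J5', 'J7']
Group 2 (M1>M2, sort desc M2): ['J1', 'J4', 'J2', 'J6']
Sequence: J3 → J5 → J7 → J1 → J4 → J2 → J6
Makespan calculation:
  J3: M1 done=2, M2 done=12
  J5: M1 done=6, M2 done=23
  J7: M1 done=13, M2 done=42
  J1: M1 done=27, M2 done=54
  J4: M1 done=38, M2 done=63
  J2: M1 done=50, M2 done=70
  J6: M1 done=64, M2 done=71
= Sequence: J3 → J5 → J7 → J1 → J4 → J2 → J6, Makespan: 71


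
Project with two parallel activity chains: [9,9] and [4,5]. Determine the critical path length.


Path A: 9 + 9 = 18
Path B: 4 + 5 = 9
Critical path = longest = max(18, 9)
= 18 (Path A)


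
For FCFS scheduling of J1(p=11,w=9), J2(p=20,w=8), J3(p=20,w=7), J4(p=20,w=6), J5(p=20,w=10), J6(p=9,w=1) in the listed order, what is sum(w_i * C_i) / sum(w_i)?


Completion times:
  J1: C=11, w×C=9×11=99
  J2: C=31, w×C=8×31=248
  J3: C=51, w×C=7×51=357
  J4: C=71, w×C=6×71=426
  J5: C=91, w×C=10×91=910
  J6: C=100, w×C=1×100=100
Sum w×C = 2140
Sum w = 41
Weighted avg = 2140/41
= 52.20


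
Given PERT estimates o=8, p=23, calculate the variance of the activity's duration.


σ² = ((p - o) / 6)² = (p - o)² / 36
= (23 - 8)² / 36
= 15² / 36
= 225 / 36
= 6.2500


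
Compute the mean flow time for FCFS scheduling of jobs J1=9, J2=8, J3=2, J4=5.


Completion times:
  J1: completes at 9
  J2: completes at 17
  J3: completes at 19
  J4: completes at 24
Sum = 69
Average = 69/4
= 17.25


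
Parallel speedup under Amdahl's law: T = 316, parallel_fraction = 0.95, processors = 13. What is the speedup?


Amdahl's law: T_p = T × ((1-p) + p/N)
= 316 × ((1-0.95) + 0.95/13)
= 316 × (0.05 + 0.0731)
= 316 × 0.1231
= 38.89
Speedup = 316/38.89
= 8.12×


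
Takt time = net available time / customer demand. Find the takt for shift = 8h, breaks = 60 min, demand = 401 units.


Available = 8×60 - 60 = 420 min
Takt time = 420 / 401
= 1.05 min/unit


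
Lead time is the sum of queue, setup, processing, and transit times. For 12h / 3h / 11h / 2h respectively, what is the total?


Lead time = queue + setup + processing + transit
= 12 + 3 + 11 + 2
= 28 hours


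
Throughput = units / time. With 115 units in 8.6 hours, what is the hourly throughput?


Throughput = units / time
= 115 / 8.6
= 13.4 units/hour


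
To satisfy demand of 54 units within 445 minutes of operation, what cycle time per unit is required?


Cycle time = available time / demand
= 445 / 54
= 8.24 min/unit


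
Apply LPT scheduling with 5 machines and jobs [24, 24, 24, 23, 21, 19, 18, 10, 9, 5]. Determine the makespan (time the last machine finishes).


Jobs (LPT sorted): [24, 24, 24, 23, 21, 19, 18, 10, 9, 5]
Machines: 5
  J=24 → Machine 1 (load: 0+24=24)
  J=24 → Machine 2 (load: 0+24=24)
  J=24 → Machine 3 (load: 0+24=24)
  J=23 → Machine 4 (load: 0+23=23)
  J=21 → Machine 5 (load: 0+21=21)
  J=19 → Machine 5 (load: 21+19=40)
  J=18 → Machine 4 (load: 23+18=41)
  J=10 → Machine 1 (load: 24+10=34)
  J=9 → Machine 2 (load: 24+9=33)
  J=5 → Machine 3 (load: 24+5=29)
Machine loads: [34, 33, 29, 41, 40]
Makespan = max = 41 time units


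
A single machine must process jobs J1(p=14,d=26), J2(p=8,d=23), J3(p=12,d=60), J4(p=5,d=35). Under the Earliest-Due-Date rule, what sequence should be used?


EDD: sort by earliest due date
  J2: d=23, p=8
  J1: d=26, p=14
  J4: d=35, p=5
  J3: d=60, p=12
Order: J2 → J1 → J4 → J3


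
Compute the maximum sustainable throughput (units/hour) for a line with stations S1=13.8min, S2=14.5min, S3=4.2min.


Bottleneck = longest station time
Station times: [13.8, 14.5, 4.2]
Max = 14.5 min
Rate = 60 / 14.5
= 4.14 units/hour (bottleneck: 14.5min)


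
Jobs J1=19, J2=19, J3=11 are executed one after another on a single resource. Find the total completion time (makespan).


Sequential makespan: sum all processing times
= 19 + 19 + 11
= 49 time units


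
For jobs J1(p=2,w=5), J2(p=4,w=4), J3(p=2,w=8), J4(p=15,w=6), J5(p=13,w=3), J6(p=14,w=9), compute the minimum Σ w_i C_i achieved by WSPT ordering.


WSPT order (by p/w): J3 → J1 → J2 → J6 → J4 → J5
  J3: C=2, w·C=8×2=16
  J1: C=4, w·C=5×4=20
  J2: C=8, w·C=4×8=32
  J6: C=22, w·C=9×22=198
  J4: C=37, w·C=6×37=222
  J5: C=50, w·C=3×50=150
Σ w·C = 638
= 638


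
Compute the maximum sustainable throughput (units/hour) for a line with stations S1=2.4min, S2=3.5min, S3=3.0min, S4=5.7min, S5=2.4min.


Bottleneck = longest station time
Station times: [2.4, 3.5, 3.0, 5.7, 2.4]
Max = 5.7 min
Rate = 60 / 5.7
= 10.53 units/hour (bottleneck: 5.7min)


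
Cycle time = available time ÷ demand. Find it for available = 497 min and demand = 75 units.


Cycle time = available time / demand
= 497 / 75
= 6.63 min/unit


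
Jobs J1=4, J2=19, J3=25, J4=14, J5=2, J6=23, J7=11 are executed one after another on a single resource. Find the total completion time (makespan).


Sequential makespan: sum all processing times
= 4 + 19 + 25 + 14 + 2 + 23 + 11
= 98 time units


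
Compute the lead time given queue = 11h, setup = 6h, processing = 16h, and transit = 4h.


Lead time = queue + setup + processing + transit
= 11 + 6 + 16 + 4
= 37 hours


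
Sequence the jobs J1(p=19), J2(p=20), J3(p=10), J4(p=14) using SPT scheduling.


SPT: sort by shortest processing time
  J3: p=10
  J4: p=14
  J1: p=19
  J2: p=20
Order: J3 → J4 → J1 → J2


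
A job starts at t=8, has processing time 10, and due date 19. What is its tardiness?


Completion = start + processing = 8 + 10 = 18
Tardiness = max(0, C - d) = max(0, 18 - 19)
= max(0, -1)
= 0


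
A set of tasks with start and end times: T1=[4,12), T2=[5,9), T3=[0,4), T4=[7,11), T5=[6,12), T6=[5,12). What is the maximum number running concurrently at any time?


Check each time point for overlaps:
  t=7: 5 tasks active (T1, T2, T4, T5, T6)
Max concurrent = 5


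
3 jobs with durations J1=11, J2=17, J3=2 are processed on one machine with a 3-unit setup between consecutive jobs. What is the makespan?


Makespan = Σ processing + (n-1) × setup
= (11 + 17 + 2) + (3-1)×3
= 30 + 6
= 36 time units


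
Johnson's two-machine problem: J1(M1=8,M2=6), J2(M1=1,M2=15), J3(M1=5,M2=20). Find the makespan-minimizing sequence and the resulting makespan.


Johnson's rule:
Group 1 (M1≤M2, sort by M1): ['J2', 'J3']
Group 2 (M1>M2, sort desc M2): ['J1']
Sequence: J2 → J3 → J1
Makespan calculation:
  J2: M1 done=1, M2 done=16
  J3: M1 done=6, M2 done=36
  J1: M1 done=14, M2 done=42
= Sequence: J2 → J3 → J1, Makespan: 42


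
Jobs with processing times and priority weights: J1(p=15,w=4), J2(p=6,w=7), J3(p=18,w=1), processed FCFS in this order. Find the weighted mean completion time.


Completion times:
  J1: C=15, w×C=4×15=60
  J2: C=21, w×C=7×21=147
  J3: C=39, w×C=1×39=39
Sum w×C = 246
Sum w = 12
Weighted avg = 246/12
= 20.50


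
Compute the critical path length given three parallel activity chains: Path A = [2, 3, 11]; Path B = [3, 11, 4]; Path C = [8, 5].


Path A: 2 + 3 + 11 = 16
Path B: 3 + 11 + 4 = 18
Path C: 8 + 5 = 13
Critical path = longest = max(16, 18, 13)
= 18 (Path B)


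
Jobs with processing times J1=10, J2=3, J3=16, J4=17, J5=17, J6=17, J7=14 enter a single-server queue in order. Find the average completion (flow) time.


Completion times:
  J1: completes at 10
  J2: completes at 13
  J3: completes at 29
  J4: completes at 46
  J5: completes at 63
  J6: completes at 80
  J7: completes at 94
Sum = 335
Average = 335/7
= 47.86


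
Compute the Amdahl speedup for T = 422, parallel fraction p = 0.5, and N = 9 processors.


Amdahl's law: T_p = T × ((1-p) + p/N)
= 422 × ((1-0.5) + 0.5/9)
= 422 × (0.50 + 0.0556)
= 422 × 0.5556
= 234.44
Speedup = 422/234.44
= 1.80×


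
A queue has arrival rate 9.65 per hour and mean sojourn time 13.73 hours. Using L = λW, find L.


Little's law: L = λ × W
= 9.65 × 13.73
= 132.49


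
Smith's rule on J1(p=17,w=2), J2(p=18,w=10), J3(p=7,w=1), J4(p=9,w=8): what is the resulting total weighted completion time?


WSPT order (by p/w): J4 → J2 → J3 → J1
  J4: C=9, w·C=8×9=72
  J2: C=27, w·C=10×27=270
  J3: C=34, w·C=1×34=34
  J1: C=51, w·C=2×51=102
Σ w·C = 478
= 478


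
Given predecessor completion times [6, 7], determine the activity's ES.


ES = max of all predecessor completion times
Predecessors: [6, 7]
ES = max(6, 7)
= 7


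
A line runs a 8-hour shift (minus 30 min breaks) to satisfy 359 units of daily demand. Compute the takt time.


Available = 8×60 - 30 = 450 min
Takt time = 450 / 359
= 1.25 min/unit


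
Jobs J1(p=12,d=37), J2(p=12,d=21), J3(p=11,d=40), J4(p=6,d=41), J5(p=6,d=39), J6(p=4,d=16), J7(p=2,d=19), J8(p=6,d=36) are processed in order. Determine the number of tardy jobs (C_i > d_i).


Completion vs due date:
  J1: C=12, d=37 → on time
  J2: C=24, d=21 → TARDY
  J3: C=35, d=40 → on time
  J4: C=41, d=41 → on time
  J5: C=47, d=39 → TARDY
  J6: C=51, d=16 → TARDY
  J7: C=53, d=19 → TARDY
  J8: C=59, d=36 → TARDY
Tardy jobs: J2, J5, J6, J7, J8
Count = 5


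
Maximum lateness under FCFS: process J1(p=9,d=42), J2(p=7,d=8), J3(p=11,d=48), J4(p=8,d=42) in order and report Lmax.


Lateness per job (L = C - d):
  J1: C=9, d=42, L=-33
  J2: C=16, d=8, L=8
  J3: C=27, d=48, L=-21
  J4: C=35, d=42, L=-7
Lmax = max(-33, 8, -21, -7)
= 8


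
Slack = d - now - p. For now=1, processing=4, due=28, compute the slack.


Slack = due - current_time - processing
= 28 - 1 - 4
= 23


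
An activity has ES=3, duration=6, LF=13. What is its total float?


EF = ES + duration = 3 + 6 = 9
LS = LF - duration = 13 - 6 = 7
Total Float = LF - EF = 13 - 9
(or LS - ES = 7 - 3)
= 4


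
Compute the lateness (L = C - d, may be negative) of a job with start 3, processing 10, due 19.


Completion = 3 + 10 = 13
Lateness = C - d = 13 - 19
= -6


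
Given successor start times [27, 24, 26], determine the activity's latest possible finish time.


LF = min of all successor start times
Successors start at: [27, 24, 26]
LF = min(27, 24, 26)
= 24


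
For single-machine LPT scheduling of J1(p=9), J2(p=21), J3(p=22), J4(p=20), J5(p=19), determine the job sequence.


LPT: sort by longest processing time first
  J3: p=22
  J2: p=21
  J4: p=20
  J5: p=19
  J1: p=9
Order: J3 → J2 → J4 → J5 → J1


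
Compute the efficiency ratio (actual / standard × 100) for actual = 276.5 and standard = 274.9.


Efficiency = (actual / standard) × 100
= (276.5 / 274.9) × 100
= 100.6%


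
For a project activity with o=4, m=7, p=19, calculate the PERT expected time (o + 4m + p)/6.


te = (o + 4m + p) / 6
= (4 + 4×7 + 19) / 6
= (4 + 28 + 19) / 6
= 51 / 6
= 8.50


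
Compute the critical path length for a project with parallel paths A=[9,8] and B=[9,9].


Path A: 9 + 8 = 17
Path B: 9 + 9 = 18
Critical path = longest = max(17, 18)
= 18 (Path B)


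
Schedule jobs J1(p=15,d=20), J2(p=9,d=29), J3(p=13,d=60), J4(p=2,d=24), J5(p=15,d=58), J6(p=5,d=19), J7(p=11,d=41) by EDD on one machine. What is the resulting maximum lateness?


EDD order: J6 → J1 → J4 → J2 → J7 → J5 → J3
Completion and lateness:
  J6: C=5, d=19, L=5-19=-14
  J1: C=20, d=20, L=20-20=0
  J4: C=22, d=24, L=22-24=-2
  J2: C=31, d=29, L=31-29=2
  J7: C=42, d=41, L=42-41=1
  J5: C=57, d=58, L=57-58=-1
  J3: C=70, d=60, L=70-60=10
Lmax = max(-14, 0, -2, 2, 1, -1, 10)
= 10


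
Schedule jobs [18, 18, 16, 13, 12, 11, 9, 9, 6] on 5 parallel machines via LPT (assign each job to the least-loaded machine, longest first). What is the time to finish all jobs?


Jobs (LPT sorted): [18, 18, 16, 13, 12, 11, 9, 9, 6]
Machines: 5
  J=18 → Machine 1 (load: 0+18=18)
  J=18 → Machine 2 (load: 0+18=18)
  J=16 → Machine 3 (load: 0+16=16)
  J=13 → Machine 4 (load: 0+13=13)
  J=12 → Machine 5 (load: 0+12=12)
  J=11 → Machine 5 (load: 12+11=23)
  J=9 → Machine 4 (load: 13+9=22)
  J=9 → Machine 3 (load: 16+9=25)
  J=6 → Machine 1 (load: 18+6=24)
Machine loads: [24, 18, 25, 22, 23]
Makespan = max = 25 time units


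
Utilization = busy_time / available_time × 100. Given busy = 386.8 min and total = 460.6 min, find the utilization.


Utilization = busy / total × 100
= 386.8 / 460.6 × 100
= 84.0%


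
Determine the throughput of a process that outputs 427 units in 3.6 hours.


Throughput = units / time
= 427 / 3.6
= 118.6 units/hour


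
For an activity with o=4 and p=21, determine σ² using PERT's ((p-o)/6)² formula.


σ² = ((p - o) / 6)² = (p - o)² / 36
= (21 - 4)² / 36
= 17² / 36
= 289 / 36
= 8.0278


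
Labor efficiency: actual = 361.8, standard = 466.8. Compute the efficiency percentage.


Efficiency = (actual / standard) × 100
= (361.8 / 466.8) × 100
= 77.5%


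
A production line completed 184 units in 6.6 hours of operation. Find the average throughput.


Throughput = units / time
= 184 / 6.6
= 27.9 units/hour


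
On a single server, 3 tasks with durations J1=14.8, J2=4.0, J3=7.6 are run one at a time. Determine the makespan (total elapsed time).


Sequential makespan: sum all processing times
= 14.8 + 4.0 + 7.6
= 26.4 time units


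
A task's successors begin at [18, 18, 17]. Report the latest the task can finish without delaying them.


LF = min of all successor start times
Successors start at: [18, 18, 17]
LF = min(18, 18, 17)
= 17


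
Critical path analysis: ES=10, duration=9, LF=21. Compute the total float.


EF = ES + duration = 10 + 9 = 19
LS = LF - duration = 21 - 9 = 12
Total Float = LF - EF = 21 - 19
(or LS - ES = 12 - 10)
= 2


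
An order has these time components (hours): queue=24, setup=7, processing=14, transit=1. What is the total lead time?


Lead time = queue + setup + processing + transit
= 24 + 7 + 14 + 1
= 46 hours


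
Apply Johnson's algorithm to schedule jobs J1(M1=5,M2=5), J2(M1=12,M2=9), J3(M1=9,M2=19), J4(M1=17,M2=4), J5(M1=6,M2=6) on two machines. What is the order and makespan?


Johnson's rule:
Group 1 (M1≤M2, sort by M1): ['J1', 'J5', 'J3']
Group 2 (M1>M2, sort desc M2): ['J2', 'J4']
Sequence: J1 → J5 → J3 → J2 → J4
Makespan calculation:
  J1: M1 done=5, M2 done=10
  J5: M1 done=11, M2 done=17
  J3: M1 done=20, M2 done=39
  J2: M1 done=32, M2 done=48
  J4: M1 done=49, M2 done=53
= Sequence: J1 → J5 → J3 → J2 → J4, Makespan: 53


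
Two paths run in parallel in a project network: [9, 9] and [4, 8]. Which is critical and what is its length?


Path A: 9 + 9 = 18
Path B: 4 + 8 = 12
Critical path = longest = max(18, 12)
= 18 (Path A)


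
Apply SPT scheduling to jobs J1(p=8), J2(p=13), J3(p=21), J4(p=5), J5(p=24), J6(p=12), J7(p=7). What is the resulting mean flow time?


SPT order: J4 → J7 → J1 → J6 → J2 → J3 → J5
Completion times:
  J4: C=5
  J7: C=12
  J1: C=20
  J6: C=32
  J2: C=45
  J3: C=66
  J5: C=90
Sum = 270, n = 7
Mean flow = 270/7
= 38.57


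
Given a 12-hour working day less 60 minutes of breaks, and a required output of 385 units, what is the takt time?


Available = 12×60 - 60 = 660 min
Takt time = 660 / 385
= 1.71 min/unit


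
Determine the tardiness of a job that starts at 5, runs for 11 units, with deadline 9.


Completion = start + processing = 5 + 11 = 16
Tardiness = max(0, C - d) = max(0, 16 - 9)
= max(0, 7)
= 7


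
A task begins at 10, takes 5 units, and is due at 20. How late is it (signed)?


Completion = 10 + 5 = 15
Lateness = C - d = 15 - 20
= -5


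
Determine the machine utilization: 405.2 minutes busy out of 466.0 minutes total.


Utilization = busy / total × 100
= 405.2 / 466.0 × 100
= 87.0%


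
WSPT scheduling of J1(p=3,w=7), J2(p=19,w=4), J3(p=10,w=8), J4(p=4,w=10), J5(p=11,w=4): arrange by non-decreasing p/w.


WSPT (Smith's rule): sort by p/w ascending
  J4: p/w = 4/10 = 0.400
  J1: p/w = 3/7 = 0.429
  J3: p/w = 10/8 = 1.250
  J5: p/w = 11/4 = 2.750
  J2: p/w = 19/4 = 4.750
Order: J4 → J1 → J3 → J5 → J2


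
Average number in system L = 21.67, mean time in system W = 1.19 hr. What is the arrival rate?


Little's law: L = λW → λ = L / W
= 21.67 / 1.19
= 18.21 per hour


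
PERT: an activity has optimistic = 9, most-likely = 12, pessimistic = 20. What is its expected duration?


te = (o + 4m + p) / 6
= (9 + 4×12 + 20) / 6
= (9 + 48 + 20) / 6
= 77 / 6
= 12.83


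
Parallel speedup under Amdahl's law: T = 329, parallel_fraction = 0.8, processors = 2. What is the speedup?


Amdahl's law: T_p = T × ((1-p) + p/N)
= 329 × ((1-0.8) + 0.8/2)
= 329 × (0.20 + 0.4000)
= 329 × 0.6000
= 197.40
Speedup = 329/197.40
= 1.67×


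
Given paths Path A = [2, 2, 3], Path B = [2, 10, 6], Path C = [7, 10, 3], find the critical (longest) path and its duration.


Path A: 2 + 2 + 3 = 7
Path B: 2 + 10 + 6 = 18
Path C: 7 + 10 + 3 = 20
Critical path = longest = max(7, 18, 20)
= 20 (Path C)


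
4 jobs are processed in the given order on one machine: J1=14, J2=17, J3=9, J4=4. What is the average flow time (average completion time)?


Completion times:
  J1: completes at 14
  J2: completes at 31
  J3: completes at 40
  J4: completes at 44
Sum = 129
Average = 129/4
= 32.25


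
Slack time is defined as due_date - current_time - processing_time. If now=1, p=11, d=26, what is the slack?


Slack = due - current_time - processing
= 26 - 1 - 11
= 14


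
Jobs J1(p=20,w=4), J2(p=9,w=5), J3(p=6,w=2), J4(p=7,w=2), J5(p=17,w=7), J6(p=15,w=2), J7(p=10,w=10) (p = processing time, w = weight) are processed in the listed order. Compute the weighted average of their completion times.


Completion times:
  J1: C=20, w×C=4×20=80
  J2: C=29, w×C=5×29=145
  J3: C=35, w×C=2×35=70
  J4: C=42, w×C=2×42=84
  J5: C=59, w×C=7×59=413
  J6: C=74, w×C=2×74=148
  J7: C=84, w×C=10×84=840
Sum w×C = 1780
Sum w = 32
Weighted avg = 1780/32
= 55.62


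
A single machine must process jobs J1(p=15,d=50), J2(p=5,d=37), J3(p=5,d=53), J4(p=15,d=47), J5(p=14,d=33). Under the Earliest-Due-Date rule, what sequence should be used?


EDD: sort by earliest due date
  J5: d=33, p=14
  J2: d=37, p=5
  J4: d=47, p=15
  J1: d=50, p=15
  J3: d=53, p=5
Order: J5 → J2 → J4 → J1 → J3


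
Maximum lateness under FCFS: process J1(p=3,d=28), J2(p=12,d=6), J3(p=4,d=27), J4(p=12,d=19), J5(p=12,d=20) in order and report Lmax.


Lateness per job (L = C - d):
  J1: C=3, d=28, L=-25
  J2: C=15, d=6, L=9
  J3: C=19, d=27, L=-8
  J4: C=31, d=19, L=12
  J5: C=43, d=20, L=23
Lmax = max(-25, 9, -8, 12, 23)
= 23


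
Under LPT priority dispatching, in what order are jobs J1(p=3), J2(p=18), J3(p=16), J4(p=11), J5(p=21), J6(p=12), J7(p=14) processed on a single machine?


LPT: sort by longest processing time first
  J5: p=21
  J2: p=18
  J3: p=16
  J7: p=14
  J6: p=12
  J4: p=11
  J1: p=3
Order: J5 → J2 → J3 → J7 → J6 → J4 → J1


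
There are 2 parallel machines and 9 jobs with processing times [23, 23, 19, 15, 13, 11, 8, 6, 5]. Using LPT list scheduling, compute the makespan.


Jobs (LPT sorted): [23, 23, 19, 15, 13, 11, 8, 6, 5]
Machines: 2
  J=23 → Machine 1 (load: 0+23=23)
  J=23 → Machine 2 (load: 0+23=23)
  J=19 → Machine 1 (load: 23+19=42)
  J=15 → Machine 2 (load: 23+15=38)
  J=13 → Machine 2 (load: 38+13=51)
  J=11 → Machine 1 (load: 42+11=53)
  J=8 → Machine 2 (load: 51+8=59)
  J=6 → Machine 1 (load: 53+6=59)
  J=5 → Machine 1 (load: 59+5=64)
Machine loads: [64, 59]
Makespan = max = 64 time units


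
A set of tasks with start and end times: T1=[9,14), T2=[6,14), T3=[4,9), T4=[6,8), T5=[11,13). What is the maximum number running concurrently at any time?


Check each time point for overlaps:
  t=6: 3 tasks active (T2, T3, T4)
Max concurrent = 3


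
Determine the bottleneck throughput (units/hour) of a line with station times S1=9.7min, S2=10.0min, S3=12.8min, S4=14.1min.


Bottleneck = longest station time
Station times: [9.7, 10.0, 12.8, 14.1]
Max = 14.1 min
Rate = 60 / 14.1
= 4.26 units/hour (bottleneck: 14.1min)


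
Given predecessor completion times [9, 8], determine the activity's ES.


ES = max of all predecessor completion times
Predecessors: [9, 8]
ES = max(9, 8)
= 9


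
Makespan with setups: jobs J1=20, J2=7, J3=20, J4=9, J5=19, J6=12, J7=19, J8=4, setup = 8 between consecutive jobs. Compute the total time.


Makespan = Σ processing + (n-1) × setup
= (20 + 7 + 20 + 9 + 19 + 12 + 19 + 4) + (8-1)×8
= 110 + 56
= 166 time units


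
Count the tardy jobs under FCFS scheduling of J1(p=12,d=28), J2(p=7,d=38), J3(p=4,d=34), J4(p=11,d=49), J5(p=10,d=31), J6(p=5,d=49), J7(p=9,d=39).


Completion vs due date:
  J1: C=12, d=28 → on time
  J2: C=19, d=38 → on time
  J3: C=23, d=34 → on time
  J4: C=34, d=49 → on time
  J5: C=44, d=31 → TARDY
  J6: C=49, d=49 → on time
  J7: C=58, d=39 → TARDY
Tardy jobs: J5, J7
Count = 2


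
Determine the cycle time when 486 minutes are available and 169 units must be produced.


Cycle time = available time / demand
= 486 / 169
= 2.88 min/unit


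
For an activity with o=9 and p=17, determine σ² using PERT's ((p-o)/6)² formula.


σ² = ((p - o) / 6)² = (p - o)² / 36
= (17 - 9)² / 36
= 8² / 36
= 64 / 36
= 1.7778


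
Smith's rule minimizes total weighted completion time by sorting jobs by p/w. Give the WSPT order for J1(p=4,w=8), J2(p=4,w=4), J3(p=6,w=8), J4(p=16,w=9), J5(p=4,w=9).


WSPT (Smith's rule): sort by p/w ascending
  J5: p/w = 4/9 = 0.444
  J1: p/w = 4/8 = 0.500
  J3: p/w = 6/8 = 0.750
  J2: p/w = 4/4 = 1.000
  J4: p/w = 16/9 = 1.778
Order: J5 → J1 → J3 → J2 → J4


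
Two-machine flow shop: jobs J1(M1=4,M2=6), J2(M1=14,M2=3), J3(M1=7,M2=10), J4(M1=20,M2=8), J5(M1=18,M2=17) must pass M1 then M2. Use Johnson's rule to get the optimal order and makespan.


Johnson's rule:
Group 1 (M1≤M2, sort by M1): ['J1', 'J3']
Group 2 (M1>M2, sort desc M2): ['J5', 'J4', 'J2']
Sequence: J1 → J3 → J5 → J4 → J2
Makespan calculation:
  J1: M1 done=4, M2 done=10
  J3: M1 done=11, M2 done=21
  J5: M1 done=29, M2 done=46
  J4: M1 done=49, M2 done=57
  J2: M1 done=63, M2 done=66
= Sequence: J1 → J3 → J5 → J4 → J2, Makespan: 66


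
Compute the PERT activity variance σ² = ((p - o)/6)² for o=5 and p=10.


σ² = ((p - o) / 6)² = (p - o)² / 36
= (10 - 5)² / 36
= 5² / 36
= 25 / 36
= 0.6944


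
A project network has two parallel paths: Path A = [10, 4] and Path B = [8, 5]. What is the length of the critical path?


Path A: 10 + 4 = 14
Path B: 8 + 5 = 13
Critical path = longest = max(14, 13)
= 14 (Path A)


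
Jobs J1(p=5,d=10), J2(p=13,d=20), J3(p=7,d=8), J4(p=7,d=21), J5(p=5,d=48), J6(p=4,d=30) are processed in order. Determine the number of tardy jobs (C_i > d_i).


Completion vs due date:
  J1: C=5, d=10 → on time
  J2: C=18, d=20 → on time
  J3: C=25, d=8 → TARDY
  J4: C=32, d=21 → TARDY
  J5: C=37, d=48 → on time
  J6: C=41, d=30 → TARDY
Tardy jobs: J3, J4, J6
Count = 3


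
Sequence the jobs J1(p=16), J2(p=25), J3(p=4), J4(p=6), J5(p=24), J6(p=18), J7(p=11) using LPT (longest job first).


LPT: sort by longest processing time first
  J2: p=25
  J5: p=24
  J6: p=18
  J1: p=16
  J7: p=11
  J4: p=6
  J3: p=4
Order: J2 → J5 → J6 → J1 → J7 → J4 → J3


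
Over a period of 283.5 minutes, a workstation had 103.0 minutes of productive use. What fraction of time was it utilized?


Utilization = busy / total × 100
= 103.0 / 283.5 × 100
= 36.3%


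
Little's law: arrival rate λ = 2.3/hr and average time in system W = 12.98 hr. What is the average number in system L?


Little's law: L = λ × W
= 2.3 × 12.98
= 29.85


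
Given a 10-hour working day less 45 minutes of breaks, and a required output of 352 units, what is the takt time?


Available = 10×60 - 45 = 555 min
Takt time = 555 / 352
= 1.58 min/unit


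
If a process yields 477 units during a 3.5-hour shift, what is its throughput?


Throughput = units / time
= 477 / 3.5
= 136.3 units/hour


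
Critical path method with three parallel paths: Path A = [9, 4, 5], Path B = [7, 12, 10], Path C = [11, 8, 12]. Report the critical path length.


Path A: 9 + 4 + 5 = 18
Path B: 7 + 12 + 10 = 29
Path C: 11 + 8 + 12 = 31
Critical path = longest = max(18, 29, 31)
= 31 (Path C)


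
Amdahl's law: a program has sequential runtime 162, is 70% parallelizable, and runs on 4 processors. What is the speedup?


Amdahl's law: T_p = T × ((1-p) + p/N)
= 162 × ((1-0.7) + 0.7/4)
= 162 × (0.30 + 0.1750)
= 162 × 0.4750
= 76.95
Speedup = 162/76.95
= 2.11×


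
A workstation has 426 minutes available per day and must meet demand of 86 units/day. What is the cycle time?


Cycle time = available time / demand
= 426 / 86
= 4.95 min/unit


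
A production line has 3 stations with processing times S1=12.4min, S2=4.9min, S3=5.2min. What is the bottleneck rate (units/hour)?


Bottleneck = longest station time
Station times: [12.4, 4.9, 5.2]
Max = 12.4 min
Rate = 60 / 12.4
= 4.84 units/hour (bottleneck: 12.4min)


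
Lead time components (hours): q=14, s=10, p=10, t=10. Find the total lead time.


Lead time = queue + setup + processing + transit
= 14 + 10 + 10 + 10
= 44 hours


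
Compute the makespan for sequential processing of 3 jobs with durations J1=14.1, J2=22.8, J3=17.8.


Sequential makespan: sum all processing times
= 14.1 + 22.8 + 17.8
= 54.7 time units


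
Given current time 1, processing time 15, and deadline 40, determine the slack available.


Slack = due - current_time - processing
= 40 - 1 - 15
= 24


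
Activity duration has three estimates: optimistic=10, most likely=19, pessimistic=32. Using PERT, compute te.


te = (o + 4m + p) / 6
= (10 + 4×19 + 32) / 6
= (10 + 76 + 32) / 6
= 118 / 6
= 19.67


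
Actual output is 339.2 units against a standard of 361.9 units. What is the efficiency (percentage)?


Efficiency = (actual / standard) × 100
= (339.2 / 361.9) × 100
= 93.7%


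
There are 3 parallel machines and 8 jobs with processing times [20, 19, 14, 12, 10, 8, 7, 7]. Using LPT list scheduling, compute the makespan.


Jobs (LPT sorted): [20, 19, 14, 12, 10, 8, 7, 7]
Machines: 3
  J=20 → Machine 1 (load: 0+20=20)
  J=19 → Machine 2 (load: 0+19=19)
  J=14 → Machine 3 (load: 0+14=14)
  J=12 → Machine 3 (load: 14+12=26)
  J=10 → Machine 2 (load: 19+10=29)
  J=8 → Machine 1 (load: 20+8=28)
  J=7 → Machine 3 (load: 26+7=33)
  J=7 → Machine 1 (load: 28+7=35)
Machine loads: [35, 29, 33]
Makespan = max = 35 time units


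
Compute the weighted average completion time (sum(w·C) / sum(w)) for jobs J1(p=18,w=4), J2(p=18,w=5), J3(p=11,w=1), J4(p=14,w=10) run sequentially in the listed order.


Completion times:
  J1: C=18, w×C=4×18=72
  J2: C=36, w×C=5×36=180
  J3: C=47, w×C=1×47=47
  J4: C=61, w×C=10×61=610
Sum w×C = 909
Sum w = 20
Weighted avg = 909/20
= 45.45


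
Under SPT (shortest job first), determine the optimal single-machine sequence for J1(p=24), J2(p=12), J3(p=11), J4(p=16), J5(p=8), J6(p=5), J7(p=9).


SPT: sort by shortest processing time
  J6: p=5
  J5: p=8
  J7: p=9
  J3: p=11
  J2: p=12
  J4: p=16
  J1: p=24
Order: J6 → J5 → J7 → J3 → J2 → J4 → J1


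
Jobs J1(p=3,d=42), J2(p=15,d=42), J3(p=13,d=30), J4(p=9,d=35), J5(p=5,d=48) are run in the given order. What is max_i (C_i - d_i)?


Lateness per job (L = C - d):
  J1: C=3, d=42, L=-39
  J2: C=18, d=42, L=-24
  J3: C=31, d=30, L=1
  J4: C=40, d=35, L=5
  J5: C=45, d=48, L=-3
Lmax = max(-39, -24, 1, 5, -3)
= 5


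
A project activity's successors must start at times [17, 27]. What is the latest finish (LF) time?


LF = min of all successor start times
Successors start at: [17, 27]
LF = min(17, 27)
= 17


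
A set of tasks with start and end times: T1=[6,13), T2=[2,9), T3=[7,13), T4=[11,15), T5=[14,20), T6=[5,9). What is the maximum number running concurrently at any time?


Check each time point for overlaps:
  t=7: 4 tasks active (T1, T2, T3, T6)
Max concurrent = 4


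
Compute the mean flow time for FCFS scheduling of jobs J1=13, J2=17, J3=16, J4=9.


Completion times:
  J1: completes at 13
  J2: completes at 30
  J3: completes at 46
  J4: completes at 55
Sum = 144
Average = 144/4
= 36.00


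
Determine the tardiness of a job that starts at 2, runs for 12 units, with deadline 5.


Completion = start + processing = 2 + 12 = 14
Tardiness = max(0, C - d) = max(0, 14 - 5)
= max(0, 9)
= 9


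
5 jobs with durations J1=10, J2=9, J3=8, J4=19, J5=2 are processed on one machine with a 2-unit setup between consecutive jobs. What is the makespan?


Makespan = Σ processing + (n-1) × setup
= (10 + 9 + 8 + 19 + 2) + (5-1)×2
= 48 + 8
= 56 time units


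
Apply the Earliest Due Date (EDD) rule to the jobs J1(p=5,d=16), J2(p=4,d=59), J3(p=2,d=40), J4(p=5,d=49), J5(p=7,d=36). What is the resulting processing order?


EDD: sort by earliest due date
  J1: d=16, p=5
  J5: d=36, p=7
  J3: d=40, p=2
  J4: d=49, p=5
  J2: d=59, p=4
Order: J1 → J5 → J3 → J4 → J2


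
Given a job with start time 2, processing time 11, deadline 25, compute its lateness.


Completion = 2 + 11 = 13
Lateness = C - d = 13 - 25
= -12


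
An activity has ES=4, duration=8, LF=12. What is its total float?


EF = ES + duration = 4 + 8 = 12
LS = LF - duration = 12 - 8 = 4
Total Float = LF - EF = 12 - 12
(or LS - ES = 4 - 4)
= 0


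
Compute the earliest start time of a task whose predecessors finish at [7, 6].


ES = max of all predecessor completion times
Predecessors: [7, 6]
ES = max(7, 6)
= 7


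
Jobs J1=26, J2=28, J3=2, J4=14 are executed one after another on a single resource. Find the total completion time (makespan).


Sequential makespan: sum all processing times
= 26 + 28 + 2 + 14
= 70 time units


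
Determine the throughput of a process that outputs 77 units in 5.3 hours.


Throughput = units / time
= 77 / 5.3
= 14.5 units/hour


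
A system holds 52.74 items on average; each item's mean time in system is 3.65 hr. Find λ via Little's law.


Little's law: L = λW → λ = L / W
= 52.74 / 3.65
= 14.45 per hour


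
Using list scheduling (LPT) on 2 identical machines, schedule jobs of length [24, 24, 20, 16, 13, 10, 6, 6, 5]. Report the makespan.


Jobs (LPT sorted): [24, 24, 20, 16, 13, 10, 6, 6, 5]
Machines: 2
  J=24 → Machine 1 (load: 0+24=24)
  J=24 → Machine 2 (load: 0+24=24)
  J=20 → Machine 1 (load: 24+20=44)
  J=16 → Machine 2 (load: 24+16=40)
  J=13 → Machine 2 (load: 40+13=53)
  J=10 → Machine 1 (load: 44+10=54)
  J=6 → Machine 2 (load: 53+6=59)
  J=6 → Machine 1 (load: 54+6=60)
  J=5 → Machine 2 (load: 59+5=64)
Machine loads: [60, 64]
Makespan = max = 64 time units


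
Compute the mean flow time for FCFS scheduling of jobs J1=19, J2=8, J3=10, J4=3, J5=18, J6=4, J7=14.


Completion times:
  J1: completes at 19
  J2: completes at 27
  J3: completes at 37
  J4: completes at 40
  J5: completes at 58
  J6: completes at 62
  J7: completes at 76
Sum = 319
Average = 319/7
= 45.57
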